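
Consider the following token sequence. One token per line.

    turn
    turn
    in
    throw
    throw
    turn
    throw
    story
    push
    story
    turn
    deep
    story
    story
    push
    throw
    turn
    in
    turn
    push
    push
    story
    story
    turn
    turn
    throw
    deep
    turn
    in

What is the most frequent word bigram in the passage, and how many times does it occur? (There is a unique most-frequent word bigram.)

Bigram frequencies (highest first):
  turn in: 3
  turn turn: 2
  throw turn: 2
  turn throw: 2
  story push: 2
  push story: 2
  … (13 more, each ≤ 2)

"turn in", 3 times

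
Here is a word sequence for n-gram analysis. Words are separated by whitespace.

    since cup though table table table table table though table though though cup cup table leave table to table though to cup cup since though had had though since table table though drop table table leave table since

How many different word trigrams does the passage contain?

38 tokens → 36 trigram windows in total.
Repeated trigrams (each contributes count−1 duplicates):
  table table table: 3
  table leave table: 2
  table table though: 2
4 duplicate windows → 36 − 4 = 32 distinct.

32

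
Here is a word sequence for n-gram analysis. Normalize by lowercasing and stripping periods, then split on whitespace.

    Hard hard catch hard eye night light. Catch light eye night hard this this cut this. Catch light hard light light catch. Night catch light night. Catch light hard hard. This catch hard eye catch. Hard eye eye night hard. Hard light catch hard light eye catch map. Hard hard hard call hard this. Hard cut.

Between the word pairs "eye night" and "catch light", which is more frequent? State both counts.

"eye night": 3 occurrences
"catch light": 4 occurrences

"catch light" (4 vs 3)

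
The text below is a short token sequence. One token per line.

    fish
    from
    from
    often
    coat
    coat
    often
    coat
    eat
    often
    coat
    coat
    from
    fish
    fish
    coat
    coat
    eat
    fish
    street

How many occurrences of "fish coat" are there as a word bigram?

Scanning the 19 overlapping bigram windows for "fish coat":
  position 15–16: fish coat

1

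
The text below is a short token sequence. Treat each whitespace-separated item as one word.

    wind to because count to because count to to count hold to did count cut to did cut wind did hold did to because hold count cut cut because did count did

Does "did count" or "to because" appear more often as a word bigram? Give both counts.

"to because" (3 vs 2)

"did count": 2 occurrences
"to because": 3 occurrences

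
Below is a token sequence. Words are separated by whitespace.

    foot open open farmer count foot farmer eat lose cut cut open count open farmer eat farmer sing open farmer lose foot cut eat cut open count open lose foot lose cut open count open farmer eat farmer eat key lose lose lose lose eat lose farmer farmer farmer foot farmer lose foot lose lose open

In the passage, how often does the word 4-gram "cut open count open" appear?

3

Scanning the 53 overlapping 4-gram windows for "cut open count open":
  position 11–14: cut open count open
  position 25–28: cut open count open
  position 32–35: cut open count open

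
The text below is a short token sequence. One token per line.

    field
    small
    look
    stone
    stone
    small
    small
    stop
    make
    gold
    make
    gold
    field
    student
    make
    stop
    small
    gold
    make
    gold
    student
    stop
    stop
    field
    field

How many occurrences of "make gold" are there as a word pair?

3

Scanning the 24 overlapping bigram windows for "make gold":
  position 9–10: make gold
  position 11–12: make gold
  position 19–20: make gold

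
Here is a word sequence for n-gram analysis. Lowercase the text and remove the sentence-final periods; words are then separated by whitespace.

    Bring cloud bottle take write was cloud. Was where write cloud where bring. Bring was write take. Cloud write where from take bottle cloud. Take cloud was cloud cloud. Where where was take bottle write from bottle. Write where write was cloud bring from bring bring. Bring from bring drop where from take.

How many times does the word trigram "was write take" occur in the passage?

1

Scanning the 51 overlapping trigram windows for "was write take":
  position 15–17: was write take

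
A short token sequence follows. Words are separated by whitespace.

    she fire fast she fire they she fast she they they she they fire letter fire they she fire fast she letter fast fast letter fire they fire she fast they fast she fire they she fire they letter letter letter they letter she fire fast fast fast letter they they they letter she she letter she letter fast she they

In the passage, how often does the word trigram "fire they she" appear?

3

Scanning the 59 overlapping trigram windows for "fire they she":
  position 5–7: fire they she
  position 16–18: fire they she
  position 34–36: fire they she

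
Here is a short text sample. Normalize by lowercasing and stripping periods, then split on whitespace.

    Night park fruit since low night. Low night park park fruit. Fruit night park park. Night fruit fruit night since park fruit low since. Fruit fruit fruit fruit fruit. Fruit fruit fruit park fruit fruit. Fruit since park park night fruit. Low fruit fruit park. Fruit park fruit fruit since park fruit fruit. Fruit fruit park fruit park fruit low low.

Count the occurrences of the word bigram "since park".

3

Scanning the 60 overlapping bigram windows for "since park":
  position 20–21: since park
  position 37–38: since park
  position 50–51: since park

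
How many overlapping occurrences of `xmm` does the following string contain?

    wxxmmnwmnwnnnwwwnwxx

Sliding a length-3 window over the 20 characters (18 positions):
  position 3–5: xmm

1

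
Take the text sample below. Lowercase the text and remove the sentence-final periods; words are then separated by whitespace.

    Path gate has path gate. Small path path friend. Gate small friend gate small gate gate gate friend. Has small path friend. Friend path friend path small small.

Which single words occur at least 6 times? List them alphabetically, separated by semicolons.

Unigram counts meeting the condition (at least 6 times):
  friend: 6
  gate: 7
  path: 7
  small: 6

friend; gate; path; small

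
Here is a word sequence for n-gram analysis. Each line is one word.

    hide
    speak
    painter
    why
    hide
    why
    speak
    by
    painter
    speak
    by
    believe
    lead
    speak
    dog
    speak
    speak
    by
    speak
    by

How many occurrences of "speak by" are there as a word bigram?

Scanning the 19 overlapping bigram windows for "speak by":
  position 7–8: speak by
  position 10–11: speak by
  position 17–18: speak by
  position 19–20: speak by

4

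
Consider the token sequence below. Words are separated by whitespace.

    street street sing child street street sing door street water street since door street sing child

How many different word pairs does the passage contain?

16 tokens → 15 bigram windows in total.
Repeated bigrams (each contributes count−1 duplicates):
  street sing: 3
  door street: 2
  sing child: 2
  street street: 2
5 duplicate windows → 15 − 5 = 10 distinct.

10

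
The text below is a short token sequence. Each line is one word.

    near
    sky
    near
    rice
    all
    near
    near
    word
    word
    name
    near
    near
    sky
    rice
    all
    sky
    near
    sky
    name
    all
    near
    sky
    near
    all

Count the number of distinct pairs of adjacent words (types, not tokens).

24 tokens → 23 bigram windows in total.
Repeated bigrams (each contributes count−1 duplicates):
  near sky: 4
  sky near: 3
  all near: 2
  near near: 2
  rice all: 2
8 duplicate windows → 23 − 8 = 15 distinct.

15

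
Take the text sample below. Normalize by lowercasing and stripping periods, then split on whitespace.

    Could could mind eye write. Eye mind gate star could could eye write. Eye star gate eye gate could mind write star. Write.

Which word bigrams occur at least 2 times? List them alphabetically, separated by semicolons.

Bigram counts meeting the condition (at least 2 times):
  could could: 2
  could mind: 2
  eye write: 2
  write eye: 2

could could; could mind; eye write; write eye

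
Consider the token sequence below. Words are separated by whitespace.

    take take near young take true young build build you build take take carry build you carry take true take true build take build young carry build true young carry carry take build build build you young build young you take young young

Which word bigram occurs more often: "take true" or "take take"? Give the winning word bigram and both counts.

"take true": 3 occurrences
"take take": 2 occurrences

"take true" (3 vs 2)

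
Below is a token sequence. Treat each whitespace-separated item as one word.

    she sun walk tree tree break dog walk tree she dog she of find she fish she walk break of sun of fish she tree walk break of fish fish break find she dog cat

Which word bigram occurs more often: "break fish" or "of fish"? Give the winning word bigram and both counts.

"of fish" (2 vs 0)

"break fish": 0 occurrences
"of fish": 2 occurrences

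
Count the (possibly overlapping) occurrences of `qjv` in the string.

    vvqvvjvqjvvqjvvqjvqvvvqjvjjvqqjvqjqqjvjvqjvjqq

7

Sliding a length-3 window over the 46 characters (44 positions):
  position 8–10: qjv
  position 12–14: qjv
  position 16–18: qjv
  position 23–25: qjv
  position 30–32: qjv
  position 36–38: qjv
  position 41–43: qjv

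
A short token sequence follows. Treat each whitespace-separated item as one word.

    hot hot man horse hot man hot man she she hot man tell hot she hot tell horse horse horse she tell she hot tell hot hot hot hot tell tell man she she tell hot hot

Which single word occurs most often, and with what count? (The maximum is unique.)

"hot", 14 times

Unigram frequencies (highest first):
  hot: 14
  she: 7
  tell: 7
  man: 5
  horse: 4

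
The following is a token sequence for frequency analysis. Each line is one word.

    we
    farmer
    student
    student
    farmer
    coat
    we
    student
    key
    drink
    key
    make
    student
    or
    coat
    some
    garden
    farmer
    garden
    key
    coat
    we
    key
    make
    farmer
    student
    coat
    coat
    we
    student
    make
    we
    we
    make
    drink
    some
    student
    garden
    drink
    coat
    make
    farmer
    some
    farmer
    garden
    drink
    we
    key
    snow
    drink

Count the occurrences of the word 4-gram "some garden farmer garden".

1

Scanning the 47 overlapping 4-gram windows for "some garden farmer garden":
  position 16–19: some garden farmer garden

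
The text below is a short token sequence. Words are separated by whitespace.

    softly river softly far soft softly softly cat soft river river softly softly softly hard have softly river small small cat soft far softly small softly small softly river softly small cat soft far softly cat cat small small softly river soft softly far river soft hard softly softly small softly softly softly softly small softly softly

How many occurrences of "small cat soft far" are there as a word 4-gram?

Scanning the 54 overlapping 4-gram windows for "small cat soft far":
  position 20–23: small cat soft far
  position 31–34: small cat soft far

2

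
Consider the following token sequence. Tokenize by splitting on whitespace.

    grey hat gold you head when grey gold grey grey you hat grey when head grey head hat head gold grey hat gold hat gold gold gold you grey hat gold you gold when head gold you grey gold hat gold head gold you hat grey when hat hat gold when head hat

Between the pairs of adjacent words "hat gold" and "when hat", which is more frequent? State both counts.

"hat gold": 6 occurrences
"when hat": 1 occurrence

"hat gold" (6 vs 1)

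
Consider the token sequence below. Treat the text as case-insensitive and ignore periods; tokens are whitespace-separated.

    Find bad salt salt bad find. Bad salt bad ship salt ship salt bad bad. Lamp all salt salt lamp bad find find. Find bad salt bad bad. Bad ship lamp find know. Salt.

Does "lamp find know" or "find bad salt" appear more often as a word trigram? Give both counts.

"find bad salt" (3 vs 1)

"lamp find know": 1 occurrence
"find bad salt": 3 occurrences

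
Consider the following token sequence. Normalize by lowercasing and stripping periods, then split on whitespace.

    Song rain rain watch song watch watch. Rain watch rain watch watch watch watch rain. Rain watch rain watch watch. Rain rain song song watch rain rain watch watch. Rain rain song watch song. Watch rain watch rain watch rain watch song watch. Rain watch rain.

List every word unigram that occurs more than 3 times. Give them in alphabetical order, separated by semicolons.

rain; song; watch

Unigram counts meeting the condition (more than 3 times):
  rain: 18
  song: 7
  watch: 21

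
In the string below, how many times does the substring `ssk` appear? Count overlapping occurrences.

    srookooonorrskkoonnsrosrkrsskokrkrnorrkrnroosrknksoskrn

Sliding a length-3 window over the 55 characters (53 positions):
  position 27–29: ssk

1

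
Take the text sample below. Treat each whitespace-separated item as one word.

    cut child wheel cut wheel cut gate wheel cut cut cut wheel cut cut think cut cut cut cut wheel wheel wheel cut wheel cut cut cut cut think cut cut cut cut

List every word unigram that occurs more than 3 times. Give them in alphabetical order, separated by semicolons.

Unigram counts meeting the condition (more than 3 times):
  cut: 21
  wheel: 8

cut; wheel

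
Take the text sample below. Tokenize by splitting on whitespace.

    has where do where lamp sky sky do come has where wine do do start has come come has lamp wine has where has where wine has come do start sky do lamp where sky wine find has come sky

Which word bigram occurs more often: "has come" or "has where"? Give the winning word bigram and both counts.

"has come": 3 occurrences
"has where": 4 occurrences

"has where" (4 vs 3)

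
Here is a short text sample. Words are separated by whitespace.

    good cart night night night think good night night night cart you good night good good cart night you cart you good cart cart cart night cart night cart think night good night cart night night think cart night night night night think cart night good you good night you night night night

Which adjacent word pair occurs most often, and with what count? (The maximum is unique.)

"night night", 10 times

Bigram frequencies (highest first):
  night night: 10
  cart night: 7
  good night: 4
  night cart: 4
  good cart: 3
  night think: 3
  … (13 more, each ≤ 3)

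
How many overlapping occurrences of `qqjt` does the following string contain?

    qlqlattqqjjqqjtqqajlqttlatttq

Sliding a length-4 window over the 29 characters (26 positions):
  position 12–15: qqjt

1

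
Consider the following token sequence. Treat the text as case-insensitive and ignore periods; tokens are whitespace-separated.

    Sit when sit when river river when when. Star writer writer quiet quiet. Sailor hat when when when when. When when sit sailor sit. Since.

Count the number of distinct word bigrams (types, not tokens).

25 tokens → 24 bigram windows in total.
Repeated bigrams (each contributes count−1 duplicates):
  when when: 6
  sit when: 2
  when sit: 2
7 duplicate windows → 24 − 7 = 17 distinct.

17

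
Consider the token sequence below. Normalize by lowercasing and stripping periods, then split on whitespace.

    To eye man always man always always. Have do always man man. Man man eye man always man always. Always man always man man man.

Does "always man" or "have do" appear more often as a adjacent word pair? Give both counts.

"always man" (5 vs 1)

"always man": 5 occurrences
"have do": 1 occurrence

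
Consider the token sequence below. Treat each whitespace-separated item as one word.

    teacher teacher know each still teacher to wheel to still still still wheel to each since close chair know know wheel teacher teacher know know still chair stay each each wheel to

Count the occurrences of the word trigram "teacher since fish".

0

Scanning the 30 overlapping trigram windows for "teacher since fish":
  (none found)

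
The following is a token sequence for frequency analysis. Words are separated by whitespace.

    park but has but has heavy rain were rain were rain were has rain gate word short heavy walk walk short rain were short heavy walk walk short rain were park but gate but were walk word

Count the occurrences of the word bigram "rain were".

Scanning the 36 overlapping bigram windows for "rain were":
  position 7–8: rain were
  position 9–10: rain were
  position 11–12: rain were
  position 22–23: rain were
  position 29–30: rain were

5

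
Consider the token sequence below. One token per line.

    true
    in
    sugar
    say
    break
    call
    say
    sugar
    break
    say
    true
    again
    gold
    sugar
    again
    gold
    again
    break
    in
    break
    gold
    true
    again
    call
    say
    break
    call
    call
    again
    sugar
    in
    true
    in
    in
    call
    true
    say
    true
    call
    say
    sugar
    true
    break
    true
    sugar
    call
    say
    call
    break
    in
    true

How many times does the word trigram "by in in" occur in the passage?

0

Scanning the 49 overlapping trigram windows for "by in in":
  (none found)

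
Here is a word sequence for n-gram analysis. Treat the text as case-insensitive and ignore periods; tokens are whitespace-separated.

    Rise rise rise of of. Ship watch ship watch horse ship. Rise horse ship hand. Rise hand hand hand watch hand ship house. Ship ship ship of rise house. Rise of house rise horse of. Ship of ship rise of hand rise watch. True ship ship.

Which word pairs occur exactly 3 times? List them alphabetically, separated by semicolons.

of ship; rise of; ship ship

Bigram counts meeting the condition (exactly 3 times):
  of ship: 3
  rise of: 3
  ship ship: 3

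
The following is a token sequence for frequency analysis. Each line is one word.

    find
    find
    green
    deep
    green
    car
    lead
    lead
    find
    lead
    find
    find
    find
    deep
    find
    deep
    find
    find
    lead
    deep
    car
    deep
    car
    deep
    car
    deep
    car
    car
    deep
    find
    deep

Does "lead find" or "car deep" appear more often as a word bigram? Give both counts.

"lead find": 2 occurrences
"car deep": 4 occurrences

"car deep" (4 vs 2)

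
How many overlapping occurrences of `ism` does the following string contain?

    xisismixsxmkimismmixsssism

Sliding a length-3 window over the 26 characters (24 positions):
  position 4–6: ism
  position 15–17: ism
  position 24–26: ism

3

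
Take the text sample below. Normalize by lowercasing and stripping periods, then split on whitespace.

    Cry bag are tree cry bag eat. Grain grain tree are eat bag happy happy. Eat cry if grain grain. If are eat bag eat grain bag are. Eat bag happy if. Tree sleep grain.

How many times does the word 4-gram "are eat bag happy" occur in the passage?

Scanning the 32 overlapping 4-gram windows for "are eat bag happy":
  position 11–14: are eat bag happy
  position 28–31: are eat bag happy

2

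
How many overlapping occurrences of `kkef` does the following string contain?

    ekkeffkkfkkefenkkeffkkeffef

4

Sliding a length-4 window over the 27 characters (24 positions):
  position 2–5: kkef
  position 10–13: kkef
  position 16–19: kkef
  position 21–24: kkef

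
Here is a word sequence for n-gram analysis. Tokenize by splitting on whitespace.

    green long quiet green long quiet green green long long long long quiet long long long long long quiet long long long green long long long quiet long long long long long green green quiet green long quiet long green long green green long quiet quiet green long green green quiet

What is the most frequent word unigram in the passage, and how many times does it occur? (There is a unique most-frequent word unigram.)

Unigram frequencies (highest first):
  long: 27
  green: 14
  quiet: 10

"long", 27 times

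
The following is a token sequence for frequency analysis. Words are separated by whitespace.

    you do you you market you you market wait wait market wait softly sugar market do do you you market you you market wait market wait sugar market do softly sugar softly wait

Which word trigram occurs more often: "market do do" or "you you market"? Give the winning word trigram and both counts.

"you you market" (4 vs 1)

"market do do": 1 occurrence
"you you market": 4 occurrences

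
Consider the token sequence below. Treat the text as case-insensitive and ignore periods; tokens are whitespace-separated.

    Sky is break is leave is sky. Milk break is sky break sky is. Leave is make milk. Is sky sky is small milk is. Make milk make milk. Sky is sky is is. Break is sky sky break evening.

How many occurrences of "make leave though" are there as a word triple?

Scanning the 38 overlapping trigram windows for "make leave though":
  (none found)

0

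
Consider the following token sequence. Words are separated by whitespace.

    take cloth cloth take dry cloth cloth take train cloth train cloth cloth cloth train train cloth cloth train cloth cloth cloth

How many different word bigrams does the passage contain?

22 tokens → 21 bigram windows in total.
Repeated bigrams (each contributes count−1 duplicates):
  cloth cloth: 7
  train cloth: 4
  cloth train: 3
  cloth take: 2
12 duplicate windows → 21 − 12 = 9 distinct.

9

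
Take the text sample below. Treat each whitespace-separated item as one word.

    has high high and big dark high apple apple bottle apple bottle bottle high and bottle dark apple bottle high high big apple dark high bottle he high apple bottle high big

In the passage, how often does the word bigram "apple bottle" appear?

4

Scanning the 31 overlapping bigram windows for "apple bottle":
  position 9–10: apple bottle
  position 11–12: apple bottle
  position 18–19: apple bottle
  position 29–30: apple bottle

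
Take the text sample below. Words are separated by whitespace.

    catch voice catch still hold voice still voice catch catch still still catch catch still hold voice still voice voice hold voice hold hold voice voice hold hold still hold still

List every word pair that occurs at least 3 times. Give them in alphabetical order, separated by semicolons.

Bigram counts meeting the condition (at least 3 times):
  catch still: 3
  hold voice: 4
  still hold: 3
  voice hold: 3

catch still; hold voice; still hold; voice hold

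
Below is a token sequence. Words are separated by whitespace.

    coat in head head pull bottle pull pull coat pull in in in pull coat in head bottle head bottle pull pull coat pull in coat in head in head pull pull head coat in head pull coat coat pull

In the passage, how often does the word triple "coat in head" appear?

4

Scanning the 38 overlapping trigram windows for "coat in head":
  position 1–3: coat in head
  position 15–17: coat in head
  position 26–28: coat in head
  position 34–36: coat in head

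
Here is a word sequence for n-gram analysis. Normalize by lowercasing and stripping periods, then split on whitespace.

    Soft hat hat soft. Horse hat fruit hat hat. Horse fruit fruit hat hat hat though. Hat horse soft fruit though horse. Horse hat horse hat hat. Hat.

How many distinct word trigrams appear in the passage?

24

28 tokens → 26 trigram windows in total.
Repeated trigrams (each contributes count−1 duplicates):
  fruit hat hat: 2
  hat hat hat: 2
2 duplicate windows → 26 − 2 = 24 distinct.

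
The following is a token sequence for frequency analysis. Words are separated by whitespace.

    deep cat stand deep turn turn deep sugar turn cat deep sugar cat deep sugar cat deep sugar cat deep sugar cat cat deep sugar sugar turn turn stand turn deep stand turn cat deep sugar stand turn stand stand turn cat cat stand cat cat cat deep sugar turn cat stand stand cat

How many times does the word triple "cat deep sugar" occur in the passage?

7

Scanning the 52 overlapping trigram windows for "cat deep sugar":
  position 10–12: cat deep sugar
  position 13–15: cat deep sugar
  position 16–18: cat deep sugar
  position 19–21: cat deep sugar
  position 23–25: cat deep sugar
  position 34–36: cat deep sugar
  position 47–49: cat deep sugar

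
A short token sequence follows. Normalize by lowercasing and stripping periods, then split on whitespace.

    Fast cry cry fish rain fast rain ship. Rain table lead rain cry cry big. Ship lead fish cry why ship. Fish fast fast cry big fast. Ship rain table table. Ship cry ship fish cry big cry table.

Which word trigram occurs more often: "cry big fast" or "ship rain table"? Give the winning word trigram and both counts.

"ship rain table" (2 vs 1)

"cry big fast": 1 occurrence
"ship rain table": 2 occurrences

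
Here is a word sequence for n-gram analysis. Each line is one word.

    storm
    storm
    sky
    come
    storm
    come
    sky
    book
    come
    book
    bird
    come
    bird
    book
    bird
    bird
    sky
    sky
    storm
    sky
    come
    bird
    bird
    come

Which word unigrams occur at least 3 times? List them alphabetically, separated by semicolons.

bird; book; come; sky; storm

Unigram counts meeting the condition (at least 3 times):
  bird: 6
  book: 3
  come: 6
  sky: 5
  storm: 4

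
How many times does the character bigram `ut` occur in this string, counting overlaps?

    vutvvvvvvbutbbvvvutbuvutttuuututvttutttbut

Sliding a length-2 window over the 42 characters (41 positions):
  position 2–3: ut
  position 11–12: ut
  position 18–19: ut
  position 23–24: ut
  position 29–30: ut
  position 31–32: ut
  position 36–37: ut
  position 41–42: ut

8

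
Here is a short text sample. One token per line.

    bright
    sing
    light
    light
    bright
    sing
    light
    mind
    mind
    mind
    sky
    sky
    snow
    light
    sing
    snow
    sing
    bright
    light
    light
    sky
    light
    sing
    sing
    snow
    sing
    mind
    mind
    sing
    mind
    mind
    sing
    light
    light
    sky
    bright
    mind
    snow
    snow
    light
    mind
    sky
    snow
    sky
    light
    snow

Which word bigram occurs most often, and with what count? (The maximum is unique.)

Bigram frequencies (highest first):
  mind mind: 4
  sing light: 3
  light light: 3
  bright sing: 2
  light mind: 2
  mind sky: 2
  … (20 more, each ≤ 2)

"mind mind", 4 times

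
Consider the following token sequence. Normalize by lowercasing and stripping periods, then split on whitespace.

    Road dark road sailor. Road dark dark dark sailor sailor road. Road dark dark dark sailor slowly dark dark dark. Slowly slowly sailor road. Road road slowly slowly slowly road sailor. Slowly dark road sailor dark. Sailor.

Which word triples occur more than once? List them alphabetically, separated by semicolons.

dark dark dark; dark dark sailor; dark road sailor; road dark dark; sailor road road; sailor slowly dark

Trigram counts meeting the condition (more than once):
  dark dark dark: 3
  dark dark sailor: 2
  dark road sailor: 2
  road dark dark: 2
  sailor road road: 2
  sailor slowly dark: 2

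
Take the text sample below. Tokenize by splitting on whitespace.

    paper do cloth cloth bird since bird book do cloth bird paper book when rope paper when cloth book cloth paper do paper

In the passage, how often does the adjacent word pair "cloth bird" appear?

2

Scanning the 22 overlapping bigram windows for "cloth bird":
  position 4–5: cloth bird
  position 10–11: cloth bird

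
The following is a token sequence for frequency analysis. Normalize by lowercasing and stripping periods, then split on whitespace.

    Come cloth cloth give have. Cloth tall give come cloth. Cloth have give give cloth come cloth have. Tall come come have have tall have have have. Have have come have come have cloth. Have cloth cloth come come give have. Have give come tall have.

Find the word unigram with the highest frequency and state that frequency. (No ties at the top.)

Unigram frequencies (highest first):
  have: 16
  come: 10
  cloth: 10
  give: 6
  tall: 4

"have", 16 times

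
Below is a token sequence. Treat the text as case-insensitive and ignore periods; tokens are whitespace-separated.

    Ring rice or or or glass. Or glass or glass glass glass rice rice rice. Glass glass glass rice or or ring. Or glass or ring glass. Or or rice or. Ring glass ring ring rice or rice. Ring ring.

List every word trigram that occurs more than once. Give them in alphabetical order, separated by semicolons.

glass glass glass; glass glass rice; glass or glass; or glass or; or ring glass; rice or or; ring rice or

Trigram counts meeting the condition (more than once):
  glass glass glass: 2
  glass glass rice: 2
  glass or glass: 2
  or glass or: 3
  or ring glass: 2
  rice or or: 2
  ring rice or: 2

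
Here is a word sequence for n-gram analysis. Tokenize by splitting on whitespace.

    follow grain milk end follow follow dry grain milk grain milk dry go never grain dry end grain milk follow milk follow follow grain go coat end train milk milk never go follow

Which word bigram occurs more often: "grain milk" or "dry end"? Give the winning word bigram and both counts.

"grain milk": 4 occurrences
"dry end": 1 occurrence

"grain milk" (4 vs 1)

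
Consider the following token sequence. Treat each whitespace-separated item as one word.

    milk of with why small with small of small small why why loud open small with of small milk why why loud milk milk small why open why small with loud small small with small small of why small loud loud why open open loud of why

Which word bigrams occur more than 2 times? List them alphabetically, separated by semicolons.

Bigram counts meeting the condition (more than 2 times):
  small small: 3
  small with: 4
  why small: 3

small small; small with; why small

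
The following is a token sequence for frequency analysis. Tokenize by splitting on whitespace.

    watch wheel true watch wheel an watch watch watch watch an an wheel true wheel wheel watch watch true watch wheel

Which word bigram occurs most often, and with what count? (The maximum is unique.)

Bigram frequencies (highest first):
  watch watch: 4
  watch wheel: 3
  wheel true: 2
  true watch: 2
  wheel an: 1
  an watch: 1
  … (7 more, each ≤ 1)

"watch watch", 4 times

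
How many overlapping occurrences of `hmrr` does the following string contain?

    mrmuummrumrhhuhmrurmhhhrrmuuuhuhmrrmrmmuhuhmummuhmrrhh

2

Sliding a length-4 window over the 54 characters (51 positions):
  position 32–35: hmrr
  position 49–52: hmrr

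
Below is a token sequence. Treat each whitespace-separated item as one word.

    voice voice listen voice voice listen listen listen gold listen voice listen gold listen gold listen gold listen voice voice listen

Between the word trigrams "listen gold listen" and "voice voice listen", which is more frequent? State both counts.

"listen gold listen" (4 vs 3)

"listen gold listen": 4 occurrences
"voice voice listen": 3 occurrences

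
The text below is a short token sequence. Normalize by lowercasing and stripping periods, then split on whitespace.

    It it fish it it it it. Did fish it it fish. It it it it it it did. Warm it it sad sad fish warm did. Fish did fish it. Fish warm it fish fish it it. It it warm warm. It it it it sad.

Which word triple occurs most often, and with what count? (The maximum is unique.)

"it it it", 10 times

Trigram frequencies (highest first):
  it it it: 10
  fish it it: 4
  it it fish: 2
  it fish it: 2
  it it did: 2
  did fish it: 2
  … (21 more, each ≤ 2)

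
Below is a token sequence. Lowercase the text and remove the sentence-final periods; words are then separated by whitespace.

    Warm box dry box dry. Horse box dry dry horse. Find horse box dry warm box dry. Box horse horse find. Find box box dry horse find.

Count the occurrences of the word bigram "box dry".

6

Scanning the 26 overlapping bigram windows for "box dry":
  position 2–3: box dry
  position 4–5: box dry
  position 7–8: box dry
  position 13–14: box dry
  position 16–17: box dry
  position 24–25: box dry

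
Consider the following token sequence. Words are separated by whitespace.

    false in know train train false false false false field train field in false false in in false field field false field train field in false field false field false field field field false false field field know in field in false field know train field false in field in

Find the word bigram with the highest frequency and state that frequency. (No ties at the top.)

Bigram frequencies (highest first):
  false field: 8
  false false: 5
  field false: 5
  field in: 4
  in false: 4
  field field: 4
  … (11 more, each ≤ 3)

"false field", 8 times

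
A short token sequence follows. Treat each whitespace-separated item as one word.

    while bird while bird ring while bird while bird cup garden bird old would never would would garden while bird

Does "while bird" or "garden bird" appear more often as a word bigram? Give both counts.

"while bird" (5 vs 1)

"while bird": 5 occurrences
"garden bird": 1 occurrence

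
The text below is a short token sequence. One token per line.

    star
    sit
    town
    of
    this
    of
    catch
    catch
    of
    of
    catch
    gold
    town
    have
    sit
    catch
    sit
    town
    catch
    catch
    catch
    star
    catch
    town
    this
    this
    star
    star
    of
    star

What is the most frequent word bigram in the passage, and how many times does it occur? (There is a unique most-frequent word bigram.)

Bigram frequencies (highest first):
  catch catch: 3
  sit town: 2
  of catch: 2
  star sit: 1
  town of: 1
  of this: 1
  … (19 more, each ≤ 1)

"catch catch", 3 times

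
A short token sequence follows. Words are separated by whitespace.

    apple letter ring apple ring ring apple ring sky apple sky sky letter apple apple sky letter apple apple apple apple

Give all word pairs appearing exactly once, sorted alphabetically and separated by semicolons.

apple letter; letter ring; ring ring; ring sky; sky apple; sky sky

Bigram counts meeting the condition (exactly once):
  apple letter: 1
  letter ring: 1
  ring ring: 1
  ring sky: 1
  sky apple: 1
  sky sky: 1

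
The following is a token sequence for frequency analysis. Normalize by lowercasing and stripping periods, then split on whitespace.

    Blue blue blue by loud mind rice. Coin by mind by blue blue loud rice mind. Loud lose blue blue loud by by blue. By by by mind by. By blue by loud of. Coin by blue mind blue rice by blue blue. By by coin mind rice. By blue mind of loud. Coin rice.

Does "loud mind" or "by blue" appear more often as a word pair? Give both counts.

"by blue" (6 vs 1)

"loud mind": 1 occurrence
"by blue": 6 occurrences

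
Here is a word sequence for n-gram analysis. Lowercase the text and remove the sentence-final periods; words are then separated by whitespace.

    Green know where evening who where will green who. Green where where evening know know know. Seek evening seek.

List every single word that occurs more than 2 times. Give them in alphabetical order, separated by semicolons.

evening; green; know; where

Unigram counts meeting the condition (more than 2 times):
  evening: 3
  green: 3
  know: 4
  where: 4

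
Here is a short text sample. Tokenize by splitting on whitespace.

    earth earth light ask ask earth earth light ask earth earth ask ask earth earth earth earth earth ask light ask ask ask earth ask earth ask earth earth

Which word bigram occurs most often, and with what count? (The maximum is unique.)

"earth earth", 8 times

Bigram frequencies (highest first):
  earth earth: 8
  ask earth: 6
  ask ask: 4
  earth ask: 4
  light ask: 3
  earth light: 2
  … (1 more, each ≤ 1)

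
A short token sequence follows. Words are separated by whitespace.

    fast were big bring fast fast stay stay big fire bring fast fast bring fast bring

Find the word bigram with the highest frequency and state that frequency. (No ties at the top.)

"bring fast", 3 times

Bigram frequencies (highest first):
  bring fast: 3
  fast fast: 2
  fast bring: 2
  fast were: 1
  were big: 1
  big bring: 1
  … (5 more, each ≤ 1)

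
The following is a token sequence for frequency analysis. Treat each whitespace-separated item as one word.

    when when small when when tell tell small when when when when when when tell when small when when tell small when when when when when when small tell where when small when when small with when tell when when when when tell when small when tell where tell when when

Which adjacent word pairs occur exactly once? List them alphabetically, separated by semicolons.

small tell; small with; tell tell; where tell; where when; with when

Bigram counts meeting the condition (exactly once):
  small tell: 1
  small with: 1
  tell tell: 1
  where tell: 1
  where when: 1
  with when: 1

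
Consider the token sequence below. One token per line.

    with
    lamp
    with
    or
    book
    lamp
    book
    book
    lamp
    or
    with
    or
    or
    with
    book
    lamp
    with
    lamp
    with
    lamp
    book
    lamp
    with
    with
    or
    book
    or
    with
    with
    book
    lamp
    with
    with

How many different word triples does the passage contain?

24

33 tokens → 31 trigram windows in total.
Repeated trigrams (each contributes count−1 duplicates):
  book lamp with: 3
  lamp with lamp: 2
  lamp with with: 2
  with book lamp: 2
  with lamp with: 2
  with or book: 2
7 duplicate windows → 31 − 7 = 24 distinct.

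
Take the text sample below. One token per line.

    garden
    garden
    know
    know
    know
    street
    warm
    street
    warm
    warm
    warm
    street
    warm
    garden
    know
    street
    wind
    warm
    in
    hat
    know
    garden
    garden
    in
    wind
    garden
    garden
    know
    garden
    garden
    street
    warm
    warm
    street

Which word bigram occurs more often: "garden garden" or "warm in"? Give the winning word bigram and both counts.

"garden garden" (4 vs 1)

"garden garden": 4 occurrences
"warm in": 1 occurrence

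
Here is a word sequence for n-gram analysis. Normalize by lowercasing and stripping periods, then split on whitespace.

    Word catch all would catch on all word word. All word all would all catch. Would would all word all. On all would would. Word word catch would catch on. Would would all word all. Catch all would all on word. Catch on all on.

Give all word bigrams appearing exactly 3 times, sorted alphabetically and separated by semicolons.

all on; catch on; on all; word catch; would would

Bigram counts meeting the condition (exactly 3 times):
  all on: 3
  catch on: 3
  on all: 3
  word catch: 3
  would would: 3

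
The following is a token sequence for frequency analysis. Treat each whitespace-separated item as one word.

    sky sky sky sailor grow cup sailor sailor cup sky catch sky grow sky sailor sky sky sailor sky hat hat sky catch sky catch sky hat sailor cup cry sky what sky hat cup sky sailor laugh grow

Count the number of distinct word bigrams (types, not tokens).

24

39 tokens → 38 bigram windows in total.
Repeated bigrams (each contributes count−1 duplicates):
  sky sailor: 4
  catch sky: 3
  sky catch: 3
  sky hat: 3
  sky sky: 3
  cup sky: 2
  sailor cup: 2
  sailor sky: 2
14 duplicate windows → 38 − 14 = 24 distinct.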